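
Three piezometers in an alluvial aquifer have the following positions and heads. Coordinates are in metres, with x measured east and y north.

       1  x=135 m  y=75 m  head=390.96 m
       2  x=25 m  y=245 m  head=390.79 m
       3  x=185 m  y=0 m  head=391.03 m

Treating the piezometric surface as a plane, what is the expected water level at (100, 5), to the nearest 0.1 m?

Three-point gradient (reference 1): Δ to 2 = (-110, 170, -0.17), Δ to 3 = (50, -75, +0.07).
∂h/∂x = -0.003400, ∂h/∂y = -0.003200 (det = -250).
h(100, 5) = 390.96 + (-0.003400)·(-35) + (-0.003200)·(-70) = 390.96 +0.119 +0.224 = 391.303 m.

391.3 m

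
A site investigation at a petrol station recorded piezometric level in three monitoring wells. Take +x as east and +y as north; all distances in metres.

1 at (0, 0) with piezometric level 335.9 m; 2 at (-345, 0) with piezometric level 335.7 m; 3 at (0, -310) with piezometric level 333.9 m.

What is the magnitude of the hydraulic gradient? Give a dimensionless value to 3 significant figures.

0.00648

∂h/∂x = (335.7 − 335.9) / (-345 − 0) = +0.0005797
∂h/∂y = (333.9 − 335.9) / (-310 − 0) = +0.006452
|∇h| = √(0.0005797² + 0.006452²) = 0.006478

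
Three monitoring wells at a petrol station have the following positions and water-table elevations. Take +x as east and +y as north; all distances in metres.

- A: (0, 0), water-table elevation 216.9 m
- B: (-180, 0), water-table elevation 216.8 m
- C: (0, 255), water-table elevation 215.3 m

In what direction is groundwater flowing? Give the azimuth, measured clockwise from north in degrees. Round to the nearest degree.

∂h/∂x = (216.8 − 216.9) / (-180 − 0) = +0.0005556
∂h/∂y = (215.3 − 216.9) / (255 − 0) = -0.006275
Flow direction (−∇h) has components (-0.0005556 E, +0.006275 N).
Azimuth = atan2(E, N) = atan2(-0.0005556, +0.006275) = 354.9° ≈ 355°.

355°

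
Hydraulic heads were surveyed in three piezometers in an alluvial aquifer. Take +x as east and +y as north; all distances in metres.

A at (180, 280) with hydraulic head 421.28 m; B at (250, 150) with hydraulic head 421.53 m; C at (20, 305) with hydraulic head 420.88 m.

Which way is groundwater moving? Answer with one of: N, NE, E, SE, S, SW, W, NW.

W

Taking A as reference: B−A = (70, -130, +0.25); C−A = (-160, 25, -0.40).
Determinant of the coordinate differences = 70·25 − (-160)·(-130) = -19050.
∂h/∂x = [(+0.25)·25 − (-0.40)·(-130)] / -19050 = +0.002402
∂h/∂y = [70·(-0.40) − (-160)·(+0.25)] / -19050 = -0.0006299
Flow = −∇h = (-0.002402 east, +0.0006299 north), which points west.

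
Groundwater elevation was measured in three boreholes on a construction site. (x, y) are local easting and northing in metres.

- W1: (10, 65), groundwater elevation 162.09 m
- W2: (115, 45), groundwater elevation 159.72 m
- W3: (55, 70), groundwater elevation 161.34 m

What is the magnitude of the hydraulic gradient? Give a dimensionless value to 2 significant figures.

Differences from W1: to W2 (Δx, Δy, Δh) = (105, -20, -2.37); to W3 = (45, 5, -0.75).
Determinant of the coordinate differences = 105·5 − 45·(-20) = 1425.
∂h/∂x = [(-2.37)·5 − (-0.75)·(-20)] / 1425 = -0.01884
∂h/∂y = [105·(-0.75) − 45·(-2.37)] / 1425 = +0.01958
|∇h| = √(-0.01884² + 0.01958²) = 0.02717

0.027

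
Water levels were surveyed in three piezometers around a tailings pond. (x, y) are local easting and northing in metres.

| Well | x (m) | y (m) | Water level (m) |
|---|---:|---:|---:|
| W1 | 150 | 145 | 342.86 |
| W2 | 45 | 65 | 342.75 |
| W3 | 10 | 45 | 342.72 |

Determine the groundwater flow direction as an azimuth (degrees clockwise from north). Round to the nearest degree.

Differences from W1: to W2 (Δx, Δy, Δh) = (-105, -80, -0.11); to W3 = (-140, -100, -0.14).
Solve a·Δx + b·Δy = Δh: det = (-105)·(-100) − (-140)·(-80) = -700.
∂h/∂x = [(-0.11)·(-100) − (-0.14)·(-80)] / -700 = +0.0002857
∂h/∂y = [(-105)·(-0.14) − (-140)·(-0.11)] / -700 = +0.001000
Flow direction (−∇h) has components (-0.0002857 E, -0.001000 N).
Azimuth = atan2(E, N) = atan2(-0.0002857, -0.001000) = 195.9° ≈ 196°.

196°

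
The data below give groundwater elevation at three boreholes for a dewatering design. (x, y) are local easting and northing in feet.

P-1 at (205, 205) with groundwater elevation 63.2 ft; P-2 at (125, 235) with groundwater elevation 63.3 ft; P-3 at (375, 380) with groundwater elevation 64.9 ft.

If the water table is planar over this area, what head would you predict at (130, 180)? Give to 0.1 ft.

62.9 ft

With h = a·x + b·y + c and P-1 as origin, the differences give:
  (-80)·a + 30·b = +0.1
  170·a + 175·b = +1.7
Eliminate b (×175 and ×30, subtract): -19100·a = -33.50 → a = ∂h/∂x = +0.001754
Back-substitute: b = ∂h/∂y = +0.008010.
h(130, 180) = 63.2 + (+0.001754)·(-75) + (+0.008010)·(-25) = 63.2 -0.132 -0.200 = 62.868 ft.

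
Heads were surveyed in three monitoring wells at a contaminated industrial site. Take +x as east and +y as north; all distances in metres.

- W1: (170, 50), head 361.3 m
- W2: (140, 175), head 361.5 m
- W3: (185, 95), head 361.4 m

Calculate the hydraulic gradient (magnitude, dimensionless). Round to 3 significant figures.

0.00215

Taking W1 as reference: W2−W1 = (-30, 125, +0.2); W3−W1 = (15, 45, +0.1).
Solve a·Δx + b·Δy = Δh: det = (-30)·45 − 15·125 = -3225.
∂h/∂x = [(+0.2)·45 − (+0.1)·125] / -3225 = +0.001085
∂h/∂y = [(-30)·(+0.1) − 15·(+0.2)] / -3225 = +0.001860
|∇h| = √(0.001085² + 0.001860²) = 0.002153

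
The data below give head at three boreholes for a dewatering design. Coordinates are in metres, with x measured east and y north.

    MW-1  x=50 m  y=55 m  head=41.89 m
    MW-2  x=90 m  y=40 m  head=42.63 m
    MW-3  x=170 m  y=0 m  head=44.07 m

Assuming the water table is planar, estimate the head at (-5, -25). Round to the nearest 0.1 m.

Three-point gradient (reference MW-1): Δ to MW-2 = (40, -15, +0.74), Δ to MW-3 = (120, -55, +2.18).
∂h/∂x = +0.02000, ∂h/∂y = +0.004000 (det = -400).
h(-5, -25) = 41.89 + (+0.02000)·(-55) + (+0.004000)·(-80) = 41.89 -1.100 -0.320 = 40.470 m.

40.5 m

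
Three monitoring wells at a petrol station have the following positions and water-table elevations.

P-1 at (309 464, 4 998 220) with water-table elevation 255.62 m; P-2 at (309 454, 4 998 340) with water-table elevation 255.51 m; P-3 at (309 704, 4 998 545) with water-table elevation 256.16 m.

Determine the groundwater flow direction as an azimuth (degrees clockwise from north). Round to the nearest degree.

282°

With h = a·x + b·y + c and P-1 as origin, the differences give:
  (-10)·a + 120·b = -0.11
  240·a + 325·b = +0.54
Eliminate b (×325 and ×120, subtract): -32050·a = -100.550 → a = ∂h/∂x = +0.003137
Back-substitute: b = ∂h/∂y = -0.0006552.
Flow direction (−∇h) has components (-0.003137 E, +0.0006552 N).
Azimuth = atan2(E, N) = atan2(-0.003137, +0.0006552) = 281.8° ≈ 282°.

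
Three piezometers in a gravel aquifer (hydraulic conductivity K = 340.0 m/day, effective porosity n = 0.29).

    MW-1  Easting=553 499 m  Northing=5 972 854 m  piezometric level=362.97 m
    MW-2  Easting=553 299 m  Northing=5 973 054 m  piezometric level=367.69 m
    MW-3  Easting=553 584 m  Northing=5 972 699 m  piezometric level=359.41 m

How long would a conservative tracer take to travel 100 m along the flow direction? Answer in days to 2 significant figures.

3.8 days

Taking MW-1 as reference: MW-2−MW-1 = (-200, 200, +4.72); MW-3−MW-1 = (85, -155, -3.56).
Solve a·Δx + b·Δy = Δh: det = (-200)·(-155) − 85·200 = 14000.
∂h/∂x = [(+4.72)·(-155) − (-3.56)·200] / 14000 = -0.001400
∂h/∂y = [(-200)·(-3.56) − 85·(+4.72)] / 14000 = +0.02220
|∇h| = √(-0.001400² + 0.02220²) = 0.02224
Seepage velocity v = K·i/n = 340.0 × 0.02224 / 0.29 = 26.07 m/day.
t = 100 / 26.07 = 3.836 days.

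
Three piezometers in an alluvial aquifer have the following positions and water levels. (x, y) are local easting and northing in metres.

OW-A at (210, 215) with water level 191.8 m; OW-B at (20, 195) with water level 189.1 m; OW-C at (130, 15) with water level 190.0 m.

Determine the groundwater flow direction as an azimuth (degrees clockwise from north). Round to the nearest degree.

Differences from OW-A: to OW-B (Δx, Δy, Δh) = (-190, -20, -2.7); to OW-C = (-80, -200, -1.8).
Solve a·Δx + b·Δy = Δh: det = (-190)·(-200) − (-80)·(-20) = 36400.
∂h/∂x = [(-2.7)·(-200) − (-1.8)·(-20)] / 36400 = +0.01385
∂h/∂y = [(-190)·(-1.8) − (-80)·(-2.7)] / 36400 = +0.003462
Flow direction (−∇h) has components (-0.01385 E, -0.003462 N).
Azimuth = atan2(E, N) = atan2(-0.01385, -0.003462) = 256.0° ≈ 256°.

256°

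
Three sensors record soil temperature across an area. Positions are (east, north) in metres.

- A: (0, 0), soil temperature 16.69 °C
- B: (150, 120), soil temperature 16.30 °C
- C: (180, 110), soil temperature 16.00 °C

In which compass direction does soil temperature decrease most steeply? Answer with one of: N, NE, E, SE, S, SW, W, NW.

Differences from A: to B (Δx, Δy, Δh) = (150, 120, -0.39); to C = (180, 110, -0.69).
Determinant of the coordinate differences = 150·110 − 180·120 = -5100.
∂T/∂x = [(-0.39)·110 − (-0.69)·120] / -5100 = -0.007824
∂T/∂y = [150·(-0.69) − 180·(-0.39)] / -5100 = +0.006529
Steepest decrease is along −∇f = (+0.007824 E, -0.006529 N) → southeast.

SE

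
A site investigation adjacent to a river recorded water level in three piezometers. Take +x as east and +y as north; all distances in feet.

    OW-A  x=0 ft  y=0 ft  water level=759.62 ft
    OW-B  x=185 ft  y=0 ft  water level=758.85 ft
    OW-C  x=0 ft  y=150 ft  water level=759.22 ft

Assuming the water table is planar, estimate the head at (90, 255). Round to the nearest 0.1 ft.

758.6 ft

∂h/∂x = (758.85 − 759.62) / (185 − 0) = -0.004162
∂h/∂y = (759.22 − 759.62) / (150 − 0) = -0.002667
h(90, 255) = 759.62 + (-0.004162)·(90) + (-0.002667)·(255) = 759.62 -0.375 -0.680 = 758.565 ft.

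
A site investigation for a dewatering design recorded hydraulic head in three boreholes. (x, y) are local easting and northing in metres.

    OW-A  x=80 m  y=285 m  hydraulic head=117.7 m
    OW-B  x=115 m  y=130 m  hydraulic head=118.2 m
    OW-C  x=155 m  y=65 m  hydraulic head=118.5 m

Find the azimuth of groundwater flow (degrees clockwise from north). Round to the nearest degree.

304°

Taking OW-A as reference: OW-B−OW-A = (35, -155, +0.5); OW-C−OW-A = (75, -220, +0.8).
Solve a·Δx + b·Δy = Δh: det = 35·(-220) − 75·(-155) = 3925.
∂h/∂x = [(+0.5)·(-220) − (+0.8)·(-155)] / 3925 = +0.003567
∂h/∂y = [35·(+0.8) − 75·(+0.5)] / 3925 = -0.002420
Flow direction (−∇h) has components (-0.003567 E, +0.002420 N).
Azimuth = atan2(E, N) = atan2(-0.003567, +0.002420) = 304.2° ≈ 304°.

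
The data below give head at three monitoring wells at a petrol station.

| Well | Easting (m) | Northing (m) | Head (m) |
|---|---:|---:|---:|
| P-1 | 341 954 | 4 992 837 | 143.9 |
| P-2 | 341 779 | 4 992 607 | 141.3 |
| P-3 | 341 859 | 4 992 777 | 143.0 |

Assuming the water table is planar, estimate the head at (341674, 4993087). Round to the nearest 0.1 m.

With h = a·x + b·y + c and P-1 as origin, the differences give:
  (-175)·a + (-230)·b = -2.6
  (-95)·a + (-60)·b = -0.9
Eliminate b (×(-60) and ×(-230), subtract): -11350·a = -51.00 → a = ∂h/∂x = +0.004493
Back-substitute: b = ∂h/∂y = +0.007885.
h(341674, 4993087) = 143.9 + (+0.004493)·(-280) + (+0.007885)·(250) = 143.9 -1.258 +1.971 = 144.613 m.

144.6 m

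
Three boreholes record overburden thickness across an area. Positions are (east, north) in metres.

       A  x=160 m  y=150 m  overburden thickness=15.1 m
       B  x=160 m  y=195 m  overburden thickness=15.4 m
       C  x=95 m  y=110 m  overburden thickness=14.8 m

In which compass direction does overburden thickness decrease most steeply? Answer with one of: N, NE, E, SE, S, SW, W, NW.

With d = a·x + b·y + c and A as origin, the differences give:
  0·a + 45·b = +0.3
  (-65)·a + (-40)·b = -0.3
Eliminate b (×(-40) and ×45, subtract): 2925·a = 1.50 → a = ∂d/∂x = +0.0005128
Back-substitute: b = ∂d/∂y = +0.006667.
Steepest decrease is along −∇f = (-0.0005128 E, -0.006667 N) → south.

S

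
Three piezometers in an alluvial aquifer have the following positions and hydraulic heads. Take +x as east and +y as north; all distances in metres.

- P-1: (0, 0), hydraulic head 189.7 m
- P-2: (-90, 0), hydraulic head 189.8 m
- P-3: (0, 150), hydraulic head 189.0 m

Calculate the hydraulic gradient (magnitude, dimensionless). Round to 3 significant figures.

∂h/∂x = (189.8 − 189.7) / (-90 − 0) = -0.001111
∂h/∂y = (189.0 − 189.7) / (150 − 0) = -0.004667
|∇h| = √(-0.001111² + -0.004667²) = 0.004797

0.00480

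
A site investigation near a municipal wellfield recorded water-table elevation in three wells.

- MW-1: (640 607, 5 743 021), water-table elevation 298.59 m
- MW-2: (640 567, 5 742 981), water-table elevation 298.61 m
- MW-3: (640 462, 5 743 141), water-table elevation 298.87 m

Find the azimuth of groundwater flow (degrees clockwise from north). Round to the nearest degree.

With h = a·x + b·y + c and MW-1 as origin, the differences give:
  (-40)·a + (-40)·b = +0.02
  (-145)·a + 120·b = +0.28
Eliminate b (×120 and ×(-40), subtract): -10600·a = 13.600 → a = ∂h/∂x = -0.001283
Back-substitute: b = ∂h/∂y = +0.0007830.
Flow direction (−∇h) has components (+0.001283 E, -0.0007830 N).
Azimuth = atan2(E, N) = atan2(+0.001283, -0.0007830) = 121.4° ≈ 121°.

121°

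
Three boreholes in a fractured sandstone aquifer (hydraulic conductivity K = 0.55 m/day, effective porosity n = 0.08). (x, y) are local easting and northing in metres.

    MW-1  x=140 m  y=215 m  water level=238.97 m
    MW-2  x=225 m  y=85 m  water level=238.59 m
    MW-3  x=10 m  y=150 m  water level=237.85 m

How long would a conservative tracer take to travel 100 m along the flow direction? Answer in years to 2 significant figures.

With h = a·x + b·y + c and MW-1 as origin, the differences give:
  85·a + (-130)·b = -0.38
  (-130)·a + (-65)·b = -1.12
Eliminate b (×(-65) and ×(-130), subtract): -22425·a = -120.900 → a = ∂h/∂x = +0.005391
Back-substitute: b = ∂h/∂y = +0.006448.
|∇h| = √(0.005391² + 0.006448²) = 0.008405
Seepage velocity v = K·i/n = 0.55 × 0.008405 / 0.08 = 0.05778 m/day.
t = 100 / 0.05778 = 1731 days = 4.74 years.

4.7 years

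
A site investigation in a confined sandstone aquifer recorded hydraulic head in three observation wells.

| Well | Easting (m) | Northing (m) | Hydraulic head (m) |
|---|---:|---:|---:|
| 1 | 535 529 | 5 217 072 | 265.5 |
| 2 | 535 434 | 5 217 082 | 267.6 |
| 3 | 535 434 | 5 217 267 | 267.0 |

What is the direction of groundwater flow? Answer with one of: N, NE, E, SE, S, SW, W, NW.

E

With h = a·x + b·y + c and 1 as origin, the differences give:
  (-95)·a + 10·b = +2.1
  (-95)·a + 195·b = +1.5
Eliminate b (×195 and ×10, subtract): -17575·a = 394.50 → a = ∂h/∂x = -0.02245
Back-substitute: b = ∂h/∂y = -0.003243.
Flow = −∇h = (+0.02245 east, +0.003243 north), which points east.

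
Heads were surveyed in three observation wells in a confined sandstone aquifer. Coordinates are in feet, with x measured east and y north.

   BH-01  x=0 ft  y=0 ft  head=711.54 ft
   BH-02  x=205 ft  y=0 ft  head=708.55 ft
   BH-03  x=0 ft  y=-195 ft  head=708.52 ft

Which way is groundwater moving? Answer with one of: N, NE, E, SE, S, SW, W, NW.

∂h/∂x = (708.55 − 711.54) / (205 − 0) = -0.01459
∂h/∂y = (708.52 − 711.54) / (-195 − 0) = +0.01549
Flow = −∇h = (+0.01459 east, -0.01549 north), which points southeast.

SE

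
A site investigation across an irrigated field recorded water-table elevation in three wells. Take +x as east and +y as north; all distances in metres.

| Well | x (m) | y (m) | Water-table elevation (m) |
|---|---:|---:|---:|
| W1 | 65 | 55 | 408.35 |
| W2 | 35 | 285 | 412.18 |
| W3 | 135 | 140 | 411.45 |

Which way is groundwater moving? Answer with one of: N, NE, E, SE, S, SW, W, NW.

SW

Taking W1 as reference: W2−W1 = (-30, 230, +3.83); W3−W1 = (70, 85, +3.10).
Determinant of the coordinate differences = (-30)·85 − 70·230 = -18650.
∂h/∂x = [(+3.83)·85 − (+3.10)·230] / -18650 = +0.02077
∂h/∂y = [(-30)·(+3.10) − 70·(+3.83)] / -18650 = +0.01936
Flow = −∇h = (-0.02077 east, -0.01936 north), which points southwest.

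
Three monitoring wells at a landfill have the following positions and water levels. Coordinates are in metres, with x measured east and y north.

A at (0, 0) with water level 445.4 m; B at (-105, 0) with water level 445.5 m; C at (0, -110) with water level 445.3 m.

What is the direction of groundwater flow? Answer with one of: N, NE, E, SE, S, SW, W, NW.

∂h/∂x = (445.5 − 445.4) / (-105 − 0) = -0.0009524
∂h/∂y = (445.3 − 445.4) / (-110 − 0) = +0.0009091
Flow = −∇h = (+0.0009524 east, -0.0009091 north), which points southeast.

SE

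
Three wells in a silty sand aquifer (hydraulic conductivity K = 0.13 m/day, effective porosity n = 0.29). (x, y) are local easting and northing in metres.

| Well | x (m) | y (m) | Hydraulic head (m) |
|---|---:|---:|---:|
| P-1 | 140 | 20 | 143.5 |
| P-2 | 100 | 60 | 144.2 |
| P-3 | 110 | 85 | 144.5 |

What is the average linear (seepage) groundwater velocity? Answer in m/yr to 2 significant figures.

2.3 m/yr

With h = a·x + b·y + c and P-1 as origin, the differences give:
  (-40)·a + 40·b = +0.7
  (-30)·a + 65·b = +1.0
Eliminate b (×65 and ×40, subtract): -1400·a = 5.50 → a = ∂h/∂x = -0.003929
Back-substitute: b = ∂h/∂y = +0.01357.
|∇h| = √(-0.003929² + 0.01357²) = 0.01413
Seepage velocity v = K·i/n = 0.13 × 0.01413 / 0.29 = 0.006334 m/day = 2.313 m/yr.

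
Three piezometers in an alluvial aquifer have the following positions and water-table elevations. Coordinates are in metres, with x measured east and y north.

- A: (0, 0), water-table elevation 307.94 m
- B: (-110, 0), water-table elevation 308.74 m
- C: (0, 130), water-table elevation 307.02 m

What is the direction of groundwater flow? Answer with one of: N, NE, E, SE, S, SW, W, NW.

∂h/∂x = (308.74 − 307.94) / (-110 − 0) = -0.007273
∂h/∂y = (307.02 − 307.94) / (130 − 0) = -0.007077
Flow = −∇h = (+0.007273 east, +0.007077 north), which points northeast.

NE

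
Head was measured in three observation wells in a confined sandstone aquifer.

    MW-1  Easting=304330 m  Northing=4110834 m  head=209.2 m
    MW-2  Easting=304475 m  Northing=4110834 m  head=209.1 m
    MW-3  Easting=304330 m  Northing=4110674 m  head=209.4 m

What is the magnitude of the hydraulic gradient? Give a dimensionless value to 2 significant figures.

0.0014

∂h/∂x = (209.1 − 209.2) / (304475 − 304330) = -0.0006897
∂h/∂y = (209.4 − 209.2) / (4110674 − 4110834) = -0.001250
|∇h| = √(-0.0006897² + -0.001250²) = 0.001428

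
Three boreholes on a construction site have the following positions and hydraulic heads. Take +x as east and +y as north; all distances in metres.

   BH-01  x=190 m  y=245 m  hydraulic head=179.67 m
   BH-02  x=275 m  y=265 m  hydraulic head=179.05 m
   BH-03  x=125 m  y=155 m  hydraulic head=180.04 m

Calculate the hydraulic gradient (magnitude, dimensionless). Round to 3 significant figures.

Three-point gradient (reference BH-01): Δ to BH-02 = (85, 20, -0.62), Δ to BH-03 = (-65, -90, +0.37).
∂h/∂x = -0.007622, ∂h/∂y = +0.001394 (det = -6350).
|∇h| = √(-0.007622² + 0.001394²) = 0.007748

0.00775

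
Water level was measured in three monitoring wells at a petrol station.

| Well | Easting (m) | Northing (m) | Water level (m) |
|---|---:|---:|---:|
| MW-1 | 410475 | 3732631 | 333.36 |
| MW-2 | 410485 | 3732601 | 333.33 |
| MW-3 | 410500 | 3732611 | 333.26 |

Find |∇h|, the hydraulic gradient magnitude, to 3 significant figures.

0.00439

Taking MW-1 as reference: MW-2−MW-1 = (10, -30, -0.03); MW-3−MW-1 = (25, -20, -0.10).
Determinant of the coordinate differences = 10·(-20) − 25·(-30) = 550.
∂h/∂x = [(-0.03)·(-20) − (-0.10)·(-30)] / 550 = -0.004364
∂h/∂y = [10·(-0.10) − 25·(-0.03)] / 550 = -0.0004545
|∇h| = √(-0.004364² + -0.0004545²) = 0.004388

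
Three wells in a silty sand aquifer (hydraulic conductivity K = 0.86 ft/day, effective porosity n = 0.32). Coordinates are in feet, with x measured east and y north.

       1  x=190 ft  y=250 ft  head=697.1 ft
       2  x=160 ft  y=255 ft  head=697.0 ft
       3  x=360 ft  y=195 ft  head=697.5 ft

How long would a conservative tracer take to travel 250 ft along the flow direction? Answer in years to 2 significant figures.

33 years

With h = a·x + b·y + c and 1 as origin, the differences give:
  (-30)·a + 5·b = -0.1
  170·a + (-55)·b = +0.4
Eliminate b (×(-55) and ×5, subtract): 800·a = 3.50 → a = ∂h/∂x = +0.004375
Back-substitute: b = ∂h/∂y = +0.006250.
|∇h| = √(0.004375² + 0.006250²) = 0.007629
Seepage velocity v = K·i/n = 0.86 × 0.007629 / 0.32 = 0.0205 ft/day.
t = 250 / 0.0205 = 1.22e+04 days = 33.4 years.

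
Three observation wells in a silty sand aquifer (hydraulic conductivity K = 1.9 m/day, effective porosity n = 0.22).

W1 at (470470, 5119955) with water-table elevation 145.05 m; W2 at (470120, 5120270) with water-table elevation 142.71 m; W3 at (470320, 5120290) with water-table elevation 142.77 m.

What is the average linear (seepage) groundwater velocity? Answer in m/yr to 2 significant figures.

With h = a·x + b·y + c and W1 as origin, the differences give:
  (-350)·a + 315·b = -2.34
  (-150)·a + 335·b = -2.28
Eliminate b (×335 and ×315, subtract): -70000·a = -65.700 → a = ∂h/∂x = +0.0009386
Back-substitute: b = ∂h/∂y = -0.006386.
|∇h| = √(0.0009386² + -0.006386²) = 0.006455
Seepage velocity v = K·i/n = 1.9 × 0.006455 / 0.22 = 0.05575 m/day = 20.36 m/yr.

20 m/yr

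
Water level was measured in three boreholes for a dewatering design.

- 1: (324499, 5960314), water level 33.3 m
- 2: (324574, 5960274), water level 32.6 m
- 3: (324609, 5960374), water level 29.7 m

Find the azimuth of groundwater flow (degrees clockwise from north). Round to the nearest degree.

With h = a·x + b·y + c and 1 as origin, the differences give:
  75·a + (-40)·b = -0.7
  110·a + 60·b = -3.6
Eliminate b (×60 and ×(-40), subtract): 8900·a = -186.00 → a = ∂h/∂x = -0.02090
Back-substitute: b = ∂h/∂y = -0.02169.
Flow direction (−∇h) has components (+0.02090 E, +0.02169 N).
Azimuth = atan2(E, N) = atan2(+0.02090, +0.02169) = 43.9° ≈ 044°.

044°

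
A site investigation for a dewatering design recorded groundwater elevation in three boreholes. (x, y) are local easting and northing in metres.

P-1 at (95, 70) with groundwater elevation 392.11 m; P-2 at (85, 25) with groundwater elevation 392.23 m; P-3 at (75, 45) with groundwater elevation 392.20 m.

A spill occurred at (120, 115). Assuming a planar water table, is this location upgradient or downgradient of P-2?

downgradient

Taking P-1 as reference: P-2−P-1 = (-10, -45, +0.12); P-3−P-1 = (-20, -25, +0.09).
Determinant of the coordinate differences = (-10)·(-25) − (-20)·(-45) = -650.
∂h/∂x = [(+0.12)·(-25) − (+0.09)·(-45)] / -650 = -0.001615
∂h/∂y = [(-10)·(+0.09) − (-20)·(+0.12)] / -650 = -0.002308
Head at (120, 115) = 392.11 + (-0.001615)·(25) + (-0.002308)·(45) = 391.97 m.
That is lower than the 392.23 m at P-2, so the point is downgradient.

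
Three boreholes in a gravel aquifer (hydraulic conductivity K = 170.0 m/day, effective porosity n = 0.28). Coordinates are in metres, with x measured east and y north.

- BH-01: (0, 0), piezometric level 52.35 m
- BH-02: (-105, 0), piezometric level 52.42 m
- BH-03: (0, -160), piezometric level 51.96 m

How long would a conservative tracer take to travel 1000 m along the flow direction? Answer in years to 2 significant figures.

1.8 years

∂h/∂x = (52.42 − 52.35) / (-105 − 0) = -0.0006667
∂h/∂y = (51.96 − 52.35) / (-160 − 0) = +0.002438
|∇h| = √(-0.0006667² + 0.002438²) = 0.002528
Seepage velocity v = K·i/n = 170.0 × 0.002528 / 0.28 = 1.535 m/day.
t = 1000 / 1.535 = 651.5 days = 1.78 years.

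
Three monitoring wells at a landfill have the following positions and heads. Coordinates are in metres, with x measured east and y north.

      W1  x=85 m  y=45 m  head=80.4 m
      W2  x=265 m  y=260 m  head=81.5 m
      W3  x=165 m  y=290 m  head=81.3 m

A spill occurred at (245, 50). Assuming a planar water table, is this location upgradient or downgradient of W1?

upgradient

With h = a·x + b·y + c and W1 as origin, the differences give:
  180·a + 215·b = +1.1
  80·a + 245·b = +0.9
Eliminate b (×245 and ×215, subtract): 26900·a = 76.00 → a = ∂h/∂x = +0.002825
Back-substitute: b = ∂h/∂y = +0.002751.
Head at (245, 50) = 80.4 + (+0.002825)·(160) + (+0.002751)·(5) = 80.87 m.
That is higher than the 80.4 m at W1, so the point is upgradient.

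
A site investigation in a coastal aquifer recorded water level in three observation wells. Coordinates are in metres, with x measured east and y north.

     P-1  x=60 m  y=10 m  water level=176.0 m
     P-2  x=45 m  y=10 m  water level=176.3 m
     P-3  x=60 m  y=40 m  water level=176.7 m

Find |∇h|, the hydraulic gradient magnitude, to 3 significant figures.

0.0307

Differences from P-1: to P-2 (Δx, Δy, Δh) = (-15, 0, +0.3); to P-3 = (0, 30, +0.7).
Determinant of the coordinate differences = (-15)·30 − 0·0 = -450.
∂h/∂x = [(+0.3)·30 − (+0.7)·0] / -450 = -0.02000
∂h/∂y = [(-15)·(+0.7) − 0·(+0.3)] / -450 = +0.02333
|∇h| = √(-0.02000² + 0.02333²) = 0.03073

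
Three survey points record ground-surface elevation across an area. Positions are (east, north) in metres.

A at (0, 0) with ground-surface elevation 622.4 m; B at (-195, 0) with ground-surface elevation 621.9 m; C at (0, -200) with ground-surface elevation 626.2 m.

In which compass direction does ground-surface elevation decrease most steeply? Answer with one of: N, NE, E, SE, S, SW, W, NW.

N

∂z/∂x = (621.9 − 622.4) / (-195 − 0) = +0.002564
∂z/∂y = (626.2 − 622.4) / (-200 − 0) = -0.01900
Steepest decrease is along −∇f = (-0.002564 E, +0.01900 N) → north.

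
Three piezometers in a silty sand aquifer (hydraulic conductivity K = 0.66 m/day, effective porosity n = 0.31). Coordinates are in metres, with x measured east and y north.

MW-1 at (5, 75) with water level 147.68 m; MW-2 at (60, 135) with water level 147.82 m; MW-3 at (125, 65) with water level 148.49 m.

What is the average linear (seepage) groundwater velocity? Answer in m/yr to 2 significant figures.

Taking MW-1 as reference: MW-2−MW-1 = (55, 60, +0.14); MW-3−MW-1 = (120, -10, +0.81).
Determinant of the coordinate differences = 55·(-10) − 120·60 = -7750.
∂h/∂x = [(+0.14)·(-10) − (+0.81)·60] / -7750 = +0.006452
∂h/∂y = [55·(+0.81) − 120·(+0.14)] / -7750 = -0.003581
|∇h| = √(0.006452² + -0.003581²) = 0.007379
Seepage velocity v = K·i/n = 0.66 × 0.007379 / 0.31 = 0.01571 m/day = 5.738 m/yr.

5.7 m/yr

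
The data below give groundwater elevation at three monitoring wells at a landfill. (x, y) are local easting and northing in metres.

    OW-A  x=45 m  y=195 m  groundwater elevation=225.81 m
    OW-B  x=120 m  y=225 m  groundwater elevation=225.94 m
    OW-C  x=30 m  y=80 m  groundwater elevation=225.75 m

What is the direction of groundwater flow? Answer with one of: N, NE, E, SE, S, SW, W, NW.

W

Three-point gradient (reference OW-A): Δ to OW-B = (75, 30, +0.13), Δ to OW-C = (-15, -115, -0.06).
∂h/∂x = +0.001609, ∂h/∂y = +0.0003119 (det = -8175).
Flow = −∇h = (-0.001609 east, -0.0003119 north), which points west.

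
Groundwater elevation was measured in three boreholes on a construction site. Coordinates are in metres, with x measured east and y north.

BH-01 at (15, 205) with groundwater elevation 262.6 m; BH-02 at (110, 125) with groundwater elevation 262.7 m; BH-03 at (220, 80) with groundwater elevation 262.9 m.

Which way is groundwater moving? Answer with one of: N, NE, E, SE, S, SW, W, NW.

Three-point gradient (reference BH-01): Δ to BH-02 = (95, -80, +0.1), Δ to BH-03 = (205, -125, +0.3).
∂h/∂x = +0.002541, ∂h/∂y = +0.001768 (det = 4525).
Flow = −∇h = (-0.002541 east, -0.001768 north), which points southwest.

SW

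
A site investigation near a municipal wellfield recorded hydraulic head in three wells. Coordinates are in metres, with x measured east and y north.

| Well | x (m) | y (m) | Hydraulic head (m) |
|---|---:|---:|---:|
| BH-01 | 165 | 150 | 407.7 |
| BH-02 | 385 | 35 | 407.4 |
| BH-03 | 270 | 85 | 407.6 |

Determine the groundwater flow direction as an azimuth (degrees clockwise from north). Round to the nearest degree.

With h = a·x + b·y + c and BH-01 as origin, the differences give:
  220·a + (-115)·b = -0.3
  105·a + (-65)·b = -0.1
Eliminate b (×(-65) and ×(-115), subtract): -2225·a = 8.00 → a = ∂h/∂x = -0.003596
Back-substitute: b = ∂h/∂y = -0.004270.
Flow direction (−∇h) has components (+0.003596 E, +0.004270 N).
Azimuth = atan2(E, N) = atan2(+0.003596, +0.004270) = 40.1° ≈ 040°.

040°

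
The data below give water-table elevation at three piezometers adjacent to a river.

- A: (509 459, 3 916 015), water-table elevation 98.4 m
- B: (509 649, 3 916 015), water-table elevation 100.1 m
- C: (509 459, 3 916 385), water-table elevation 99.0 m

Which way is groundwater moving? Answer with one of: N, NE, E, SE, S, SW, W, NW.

∂h/∂x = (100.1 − 98.4) / (509649 − 509459) = +0.008947
∂h/∂y = (99.0 − 98.4) / (3916385 − 3916015) = +0.001622
Flow = −∇h = (-0.008947 east, -0.001622 north), which points west.

W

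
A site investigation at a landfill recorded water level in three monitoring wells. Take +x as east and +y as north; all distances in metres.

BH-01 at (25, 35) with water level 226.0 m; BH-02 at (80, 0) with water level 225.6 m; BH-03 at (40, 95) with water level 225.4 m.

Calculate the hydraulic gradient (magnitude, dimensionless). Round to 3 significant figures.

Taking BH-01 as reference: BH-02−BH-01 = (55, -35, -0.4); BH-03−BH-01 = (15, 60, -0.6).
Determinant of the coordinate differences = 55·60 − 15·(-35) = 3825.
∂h/∂x = [(-0.4)·60 − (-0.6)·(-35)] / 3825 = -0.01176
∂h/∂y = [55·(-0.6) − 15·(-0.4)] / 3825 = -0.007059
|∇h| = √(-0.01176² + -0.007059²) = 0.01372

0.0137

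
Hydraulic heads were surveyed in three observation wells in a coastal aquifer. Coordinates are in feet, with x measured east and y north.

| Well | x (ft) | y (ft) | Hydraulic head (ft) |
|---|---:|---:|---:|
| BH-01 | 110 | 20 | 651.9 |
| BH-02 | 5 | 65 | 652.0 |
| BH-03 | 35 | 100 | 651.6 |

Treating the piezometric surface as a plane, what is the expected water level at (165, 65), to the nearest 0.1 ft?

With h = a·x + b·y + c and BH-01 as origin, the differences give:
  (-105)·a + 45·b = +0.1
  (-75)·a + 80·b = -0.3
Eliminate b (×80 and ×45, subtract): -5025·a = 21.50 → a = ∂h/∂x = -0.004279
Back-substitute: b = ∂h/∂y = -0.007761.
h(165, 65) = 651.9 + (-0.004279)·(55) + (-0.007761)·(45) = 651.9 -0.235 -0.349 = 651.315 ft.

651.3 ft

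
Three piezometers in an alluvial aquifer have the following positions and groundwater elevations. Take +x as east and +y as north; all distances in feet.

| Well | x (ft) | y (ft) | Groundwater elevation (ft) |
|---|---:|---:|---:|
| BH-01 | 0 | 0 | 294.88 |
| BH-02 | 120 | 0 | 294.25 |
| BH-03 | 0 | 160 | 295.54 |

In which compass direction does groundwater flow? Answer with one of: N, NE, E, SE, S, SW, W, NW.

SE

∂h/∂x = (294.25 − 294.88) / (120 − 0) = -0.005250
∂h/∂y = (295.54 − 294.88) / (160 − 0) = +0.004125
Flow = −∇h = (+0.005250 east, -0.004125 north), which points southeast.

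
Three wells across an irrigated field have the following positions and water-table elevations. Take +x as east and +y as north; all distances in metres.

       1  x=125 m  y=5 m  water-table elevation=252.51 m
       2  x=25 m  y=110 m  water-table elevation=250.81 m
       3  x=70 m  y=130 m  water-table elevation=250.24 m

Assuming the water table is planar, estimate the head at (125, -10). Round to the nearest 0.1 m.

252.8 m

Differences from 1: to 2 (Δx, Δy, Δh) = (-100, 105, -1.70); to 3 = (-55, 125, -2.27).
Determinant of the coordinate differences = (-100)·125 − (-55)·105 = -6725.
∂h/∂x = [(-1.70)·125 − (-2.27)·105] / -6725 = -0.003844
∂h/∂y = [(-100)·(-2.27) − (-55)·(-1.70)] / -6725 = -0.01985
h(125, -10) = 252.51 + (-0.003844)·(0) + (-0.01985)·(-15) = 252.51 -0.000 +0.298 = 252.808 m.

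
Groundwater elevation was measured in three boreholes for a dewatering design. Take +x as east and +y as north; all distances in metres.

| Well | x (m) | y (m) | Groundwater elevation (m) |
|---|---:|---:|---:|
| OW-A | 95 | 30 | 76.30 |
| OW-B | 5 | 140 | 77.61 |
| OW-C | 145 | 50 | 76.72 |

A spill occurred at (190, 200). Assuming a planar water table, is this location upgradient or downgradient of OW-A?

upgradient

Three-point gradient (reference OW-A): Δ to OW-B = (-90, 110, +1.31), Δ to OW-C = (50, 20, +0.42).
∂h/∂x = +0.002740, ∂h/∂y = +0.01415 (det = -7300).
Head at (190, 200) = 76.30 + (+0.002740)·(95) + (+0.01415)·(170) = 78.97 m.
That is higher than the 76.30 m at OW-A, so the point is upgradient.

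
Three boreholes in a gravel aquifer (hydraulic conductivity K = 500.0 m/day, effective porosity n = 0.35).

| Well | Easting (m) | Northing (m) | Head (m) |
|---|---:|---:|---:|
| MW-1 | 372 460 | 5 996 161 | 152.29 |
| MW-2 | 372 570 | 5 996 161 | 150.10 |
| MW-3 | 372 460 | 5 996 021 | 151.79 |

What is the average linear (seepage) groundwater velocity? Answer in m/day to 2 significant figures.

29 m/day

∂h/∂x = (150.10 − 152.29) / (372570 − 372460) = -0.01991
∂h/∂y = (151.79 − 152.29) / (5996021 − 5996161) = +0.003571
|∇h| = √(-0.01991² + 0.003571²) = 0.02023
Seepage velocity v = K·i/n = 500.0 × 0.02023 / 0.35 = 28.9 m/day.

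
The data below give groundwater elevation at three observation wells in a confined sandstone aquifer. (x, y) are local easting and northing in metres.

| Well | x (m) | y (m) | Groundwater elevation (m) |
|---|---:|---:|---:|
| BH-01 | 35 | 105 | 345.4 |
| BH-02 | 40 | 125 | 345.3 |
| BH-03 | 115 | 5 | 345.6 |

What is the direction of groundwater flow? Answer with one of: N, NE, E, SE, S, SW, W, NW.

With h = a·x + b·y + c and BH-01 as origin, the differences give:
  5·a + 20·b = -0.1
  80·a + (-100)·b = +0.2
Eliminate b (×(-100) and ×20, subtract): -2100·a = 6.00 → a = ∂h/∂x = -0.002857
Back-substitute: b = ∂h/∂y = -0.004286.
Flow = −∇h = (+0.002857 east, +0.004286 north), which points northeast.

NE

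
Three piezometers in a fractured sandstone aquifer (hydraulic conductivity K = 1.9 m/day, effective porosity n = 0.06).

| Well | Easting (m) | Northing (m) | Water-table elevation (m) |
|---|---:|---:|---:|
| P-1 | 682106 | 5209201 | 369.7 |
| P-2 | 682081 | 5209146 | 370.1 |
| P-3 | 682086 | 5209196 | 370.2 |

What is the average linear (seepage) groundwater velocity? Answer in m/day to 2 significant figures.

Taking P-1 as reference: P-2−P-1 = (-25, -55, +0.4); P-3−P-1 = (-20, -5, +0.5).
Solve a·Δx + b·Δy = Δh: det = (-25)·(-5) − (-20)·(-55) = -975.
∂h/∂x = [(+0.4)·(-5) − (+0.5)·(-55)] / -975 = -0.02615
∂h/∂y = [(-25)·(+0.5) − (-20)·(+0.4)] / -975 = +0.004615
|∇h| = √(-0.02615² + 0.004615²) = 0.02655
Seepage velocity v = K·i/n = 1.9 × 0.02655 / 0.06 = 0.8407 m/day.

0.84 m/day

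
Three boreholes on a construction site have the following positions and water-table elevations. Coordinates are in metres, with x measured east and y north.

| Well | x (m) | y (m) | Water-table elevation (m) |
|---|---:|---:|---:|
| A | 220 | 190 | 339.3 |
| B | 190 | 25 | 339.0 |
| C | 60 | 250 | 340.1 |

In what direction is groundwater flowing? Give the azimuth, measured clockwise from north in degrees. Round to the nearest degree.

122°

Differences from A: to B (Δx, Δy, Δh) = (-30, -165, -0.3); to C = (-160, 60, +0.8).
Solve a·Δx + b·Δy = Δh: det = (-30)·60 − (-160)·(-165) = -28200.
∂h/∂x = [(-0.3)·60 − (+0.8)·(-165)] / -28200 = -0.004043
∂h/∂y = [(-30)·(+0.8) − (-160)·(-0.3)] / -28200 = +0.002553
Flow direction (−∇h) has components (+0.004043 E, -0.002553 N).
Azimuth = atan2(E, N) = atan2(+0.004043, -0.002553) = 122.3° ≈ 122°.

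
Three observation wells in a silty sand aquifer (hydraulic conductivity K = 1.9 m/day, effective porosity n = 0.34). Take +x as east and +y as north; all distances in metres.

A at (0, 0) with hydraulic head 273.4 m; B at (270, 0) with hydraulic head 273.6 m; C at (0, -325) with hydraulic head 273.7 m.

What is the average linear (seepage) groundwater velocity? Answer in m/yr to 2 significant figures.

∂h/∂x = (273.6 − 273.4) / (270 − 0) = +0.0007407
∂h/∂y = (273.7 − 273.4) / (-325 − 0) = -0.0009231
|∇h| = √(0.0007407² + -0.0009231²) = 0.001184
Seepage velocity v = K·i/n = 1.9 × 0.001184 / 0.34 = 0.006616 m/day = 2.416 m/yr.

2.4 m/yr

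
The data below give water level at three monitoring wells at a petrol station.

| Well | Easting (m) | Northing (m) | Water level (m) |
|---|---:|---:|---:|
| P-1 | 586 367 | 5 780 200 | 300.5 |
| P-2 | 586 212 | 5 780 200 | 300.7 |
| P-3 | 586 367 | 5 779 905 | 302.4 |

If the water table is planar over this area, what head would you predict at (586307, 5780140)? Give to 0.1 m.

∂h/∂x = (300.7 − 300.5) / (586212 − 586367) = -0.001290
∂h/∂y = (302.4 − 300.5) / (5779905 − 5780200) = -0.006441
h(586307, 5780140) = 300.5 + (-0.001290)·(-60) + (-0.006441)·(-60) = 300.5 +0.077 +0.386 = 300.964 m.

301.0 m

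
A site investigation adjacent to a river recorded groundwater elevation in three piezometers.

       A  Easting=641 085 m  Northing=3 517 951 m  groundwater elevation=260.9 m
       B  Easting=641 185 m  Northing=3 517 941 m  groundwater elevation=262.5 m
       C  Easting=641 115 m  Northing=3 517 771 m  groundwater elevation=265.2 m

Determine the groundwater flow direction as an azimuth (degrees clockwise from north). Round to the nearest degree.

Differences from A: to B (Δx, Δy, Δh) = (100, -10, +1.6); to C = (30, -180, +4.3).
Solve a·Δx + b·Δy = Δh: det = 100·(-180) − 30·(-10) = -17700.
∂h/∂x = [(+1.6)·(-180) − (+4.3)·(-10)] / -17700 = +0.01384
∂h/∂y = [100·(+4.3) − 30·(+1.6)] / -17700 = -0.02158
Flow direction (−∇h) has components (-0.01384 E, +0.02158 N).
Azimuth = atan2(E, N) = atan2(-0.01384, +0.02158) = 327.3° ≈ 327°.

327°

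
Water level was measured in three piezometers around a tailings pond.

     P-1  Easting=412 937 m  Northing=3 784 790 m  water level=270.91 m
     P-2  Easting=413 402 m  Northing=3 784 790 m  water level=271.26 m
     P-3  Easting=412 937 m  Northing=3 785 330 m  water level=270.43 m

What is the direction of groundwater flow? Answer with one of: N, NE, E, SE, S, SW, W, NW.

NW

∂h/∂x = (271.26 − 270.91) / (413402 − 412937) = +0.0007527
∂h/∂y = (270.43 − 270.91) / (3785330 − 3784790) = -0.0008889
Flow = −∇h = (-0.0007527 east, +0.0008889 north), which points northwest.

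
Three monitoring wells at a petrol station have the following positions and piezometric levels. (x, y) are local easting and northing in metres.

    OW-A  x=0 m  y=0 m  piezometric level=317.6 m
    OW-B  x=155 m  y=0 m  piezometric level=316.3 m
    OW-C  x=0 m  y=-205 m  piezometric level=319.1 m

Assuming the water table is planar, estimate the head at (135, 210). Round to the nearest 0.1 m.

∂h/∂x = (316.3 − 317.6) / (155 − 0) = -0.008387
∂h/∂y = (319.1 − 317.6) / (-205 − 0) = -0.007317
h(135, 210) = 317.6 + (-0.008387)·(135) + (-0.007317)·(210) = 317.6 -1.132 -1.537 = 314.931 m.

314.9 m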